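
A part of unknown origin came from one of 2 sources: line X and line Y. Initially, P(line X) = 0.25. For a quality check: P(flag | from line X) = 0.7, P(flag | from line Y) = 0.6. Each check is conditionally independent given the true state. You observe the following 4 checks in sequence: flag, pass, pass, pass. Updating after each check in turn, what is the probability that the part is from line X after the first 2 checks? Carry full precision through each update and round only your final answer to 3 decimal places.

0.226

Each posterior becomes the prior for the next update.
After 'flag': P(line X) = 0.7·0.2500 / (0.7·0.2500 + 0.6·0.7500) ≈ 0.2800
After 'pass': P(line X) = 0.3·0.2800 / (0.3·0.2800 + 0.4·0.7200) ≈ 0.2258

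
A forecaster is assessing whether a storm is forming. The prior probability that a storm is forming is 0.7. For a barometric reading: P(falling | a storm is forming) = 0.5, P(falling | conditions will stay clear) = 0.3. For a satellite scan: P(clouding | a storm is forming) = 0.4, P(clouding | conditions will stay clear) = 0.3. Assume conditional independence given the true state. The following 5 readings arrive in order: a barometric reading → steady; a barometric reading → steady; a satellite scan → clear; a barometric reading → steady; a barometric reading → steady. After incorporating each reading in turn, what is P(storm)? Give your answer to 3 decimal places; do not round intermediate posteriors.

Each posterior becomes the prior for the next update.
After a barometric reading='steady': P(storm) = 0.5·0.7000 / (0.5·0.7000 + 0.7·0.3000) ≈ 0.6250
After a barometric reading='steady': P(storm) = 0.5·0.6250 / (0.5·0.6250 + 0.7·0.3750) ≈ 0.5435
After a satellite scan='clear': P(storm) = 0.6·0.5435 / (0.6·0.5435 + 0.7·0.4565) ≈ 0.5051
After a barometric reading='steady': P(storm) = 0.5·0.5051 / (0.5·0.5051 + 0.7·0.4949) ≈ 0.4216
After a barometric reading='steady': P(storm) = 0.5·0.4216 / (0.5·0.4216 + 0.7·0.5784) ≈ 0.3424

0.342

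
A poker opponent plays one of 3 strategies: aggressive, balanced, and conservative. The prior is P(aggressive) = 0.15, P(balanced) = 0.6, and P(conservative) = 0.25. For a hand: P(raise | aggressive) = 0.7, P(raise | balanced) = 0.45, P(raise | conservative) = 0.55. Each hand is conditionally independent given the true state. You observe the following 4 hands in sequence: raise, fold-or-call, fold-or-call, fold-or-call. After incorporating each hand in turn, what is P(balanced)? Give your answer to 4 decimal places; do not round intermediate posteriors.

Apply Bayes' rule sequentially, carrying P(balanced) forward.
After 'raise': normaliser = 0.7·0.1500 + 0.45·0.6000 + 0.55·0.2500; P(aggressive) ≈ 0.2049, P(balanced) ≈ 0.5268, P(conservative) ≈ 0.2683
After 'fold-or-call': normaliser = 0.3·0.2049 + 0.55·0.5268 + 0.45·0.2683; P(aggressive) ≈ 0.1302, P(balanced) ≈ 0.6140, P(conservative) ≈ 0.2558
After 'fold-or-call': normaliser = 0.3·0.1302 + 0.55·0.6140 + 0.45·0.2558; P(aggressive) ≈ 0.0794, P(balanced) ≈ 0.6865, P(conservative) ≈ 0.2340
After 'fold-or-call': normaliser = 0.3·0.0794 + 0.55·0.6865 + 0.45·0.2340; P(aggressive) ≈ 0.0470, P(balanced) ≈ 0.7451, P(conservative) ≈ 0.2078

0.7451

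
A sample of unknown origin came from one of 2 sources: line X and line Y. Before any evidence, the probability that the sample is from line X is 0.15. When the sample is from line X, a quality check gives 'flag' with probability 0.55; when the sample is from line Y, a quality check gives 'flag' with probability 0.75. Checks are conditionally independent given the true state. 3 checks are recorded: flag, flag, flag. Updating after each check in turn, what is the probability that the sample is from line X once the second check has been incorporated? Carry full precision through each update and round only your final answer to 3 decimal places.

After 'flag': P(line X) = 0.55·0.1500 / (0.55·0.1500 + 0.75·0.8500) ≈ 0.1146
After 'flag': P(line X) = 0.55·0.1146 / (0.55·0.1146 + 0.75·0.8854) ≈ 0.0867

0.087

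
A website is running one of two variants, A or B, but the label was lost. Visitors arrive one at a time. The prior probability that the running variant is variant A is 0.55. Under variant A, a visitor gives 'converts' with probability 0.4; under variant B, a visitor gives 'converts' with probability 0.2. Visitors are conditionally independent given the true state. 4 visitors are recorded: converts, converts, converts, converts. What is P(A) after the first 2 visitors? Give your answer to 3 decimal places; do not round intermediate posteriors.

0.830

After 'converts': P(A) = 0.4·0.5500 / (0.4·0.5500 + 0.2·0.4500) ≈ 0.7097
After 'converts': P(A) = 0.4·0.7097 / (0.4·0.7097 + 0.2·0.2903) ≈ 0.8302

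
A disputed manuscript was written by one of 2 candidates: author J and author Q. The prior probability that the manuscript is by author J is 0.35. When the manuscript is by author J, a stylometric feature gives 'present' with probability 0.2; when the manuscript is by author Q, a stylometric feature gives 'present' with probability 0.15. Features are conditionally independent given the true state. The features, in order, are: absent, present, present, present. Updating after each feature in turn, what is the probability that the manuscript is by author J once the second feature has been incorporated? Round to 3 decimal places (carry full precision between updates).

0.403

After 'absent': P(author J) = 0.8·0.3500 / (0.8·0.3500 + 0.85·0.6500) ≈ 0.3363
After 'present': P(author J) = 0.2·0.3363 / (0.2·0.3363 + 0.15·0.6637) ≈ 0.4032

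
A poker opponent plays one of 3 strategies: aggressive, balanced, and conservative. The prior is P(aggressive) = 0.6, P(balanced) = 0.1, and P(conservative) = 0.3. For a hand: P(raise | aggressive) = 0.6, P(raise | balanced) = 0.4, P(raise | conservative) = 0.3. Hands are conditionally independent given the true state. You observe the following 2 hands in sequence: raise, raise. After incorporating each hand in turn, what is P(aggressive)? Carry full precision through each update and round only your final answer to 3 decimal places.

0.834

After 'raise': normaliser = 0.6·0.6000 + 0.4·0.1000 + 0.3·0.3000; P(aggressive) ≈ 0.7347, P(balanced) ≈ 0.0816, P(conservative) ≈ 0.1837
After 'raise': normaliser = 0.6·0.7347 + 0.4·0.0816 + 0.3·0.1837; P(aggressive) ≈ 0.8340, P(balanced) ≈ 0.0618, P(conservative) ≈ 0.1042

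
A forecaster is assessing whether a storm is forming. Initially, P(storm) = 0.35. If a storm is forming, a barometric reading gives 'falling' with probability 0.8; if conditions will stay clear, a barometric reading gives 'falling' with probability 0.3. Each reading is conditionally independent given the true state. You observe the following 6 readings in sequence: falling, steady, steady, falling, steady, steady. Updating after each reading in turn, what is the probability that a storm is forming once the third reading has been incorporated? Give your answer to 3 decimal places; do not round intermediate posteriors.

After 'falling': P(storm) = 0.8·0.3500 / (0.8·0.3500 + 0.3·0.6500) ≈ 0.5895
After 'steady': P(storm) = 0.2·0.5895 / (0.2·0.5895 + 0.7·0.4105) ≈ 0.2909
After 'steady': P(storm) = 0.2·0.2909 / (0.2·0.2909 + 0.7·0.7091) ≈ 0.1049

0.105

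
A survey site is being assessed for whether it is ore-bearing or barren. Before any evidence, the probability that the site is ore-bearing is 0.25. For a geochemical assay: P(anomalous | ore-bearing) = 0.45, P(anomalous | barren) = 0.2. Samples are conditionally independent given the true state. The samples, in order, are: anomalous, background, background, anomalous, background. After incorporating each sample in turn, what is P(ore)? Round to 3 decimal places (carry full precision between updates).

Each posterior becomes the prior for the next update.
After 'anomalous': P(ore) = 0.45·0.2500 / (0.45·0.2500 + 0.2·0.7500) ≈ 0.4286
After 'background': P(ore) = 0.55·0.4286 / (0.55·0.4286 + 0.8·0.5714) ≈ 0.3402
After 'background': P(ore) = 0.55·0.3402 / (0.55·0.3402 + 0.8·0.6598) ≈ 0.2617
After 'anomalous': P(ore) = 0.45·0.2617 / (0.45·0.2617 + 0.2·0.7383) ≈ 0.4437
After 'background': P(ore) = 0.55·0.4437 / (0.55·0.4437 + 0.8·0.5563) ≈ 0.3542

0.354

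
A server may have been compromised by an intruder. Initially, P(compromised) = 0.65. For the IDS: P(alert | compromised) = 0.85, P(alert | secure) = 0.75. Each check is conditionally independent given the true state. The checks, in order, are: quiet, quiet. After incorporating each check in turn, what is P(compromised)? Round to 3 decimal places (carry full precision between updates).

After 'quiet': P(compromised) = 0.15·0.6500 / (0.15·0.6500 + 0.25·0.3500) ≈ 0.5270
After 'quiet': P(compromised) = 0.15·0.5270 / (0.15·0.5270 + 0.25·0.4730) ≈ 0.4007

0.401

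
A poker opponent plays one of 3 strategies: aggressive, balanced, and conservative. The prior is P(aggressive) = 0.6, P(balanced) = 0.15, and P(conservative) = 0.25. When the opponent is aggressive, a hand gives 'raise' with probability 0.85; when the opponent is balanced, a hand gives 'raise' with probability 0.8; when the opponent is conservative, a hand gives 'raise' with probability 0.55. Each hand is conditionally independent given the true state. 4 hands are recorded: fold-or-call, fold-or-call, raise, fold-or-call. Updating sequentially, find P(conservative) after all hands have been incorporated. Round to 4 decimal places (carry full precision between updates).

0.8237

After 'fold-or-call': normaliser = 0.15·0.6000 + 0.2·0.1500 + 0.45·0.2500; P(aggressive) ≈ 0.3871, P(balanced) ≈ 0.1290, P(conservative) ≈ 0.4839
After 'fold-or-call': normaliser = 0.15·0.3871 + 0.2·0.1290 + 0.45·0.4839; P(aggressive) ≈ 0.1925, P(balanced) ≈ 0.0856, P(conservative) ≈ 0.7219
After 'raise': normaliser = 0.85·0.1925 + 0.8·0.0856 + 0.55·0.7219; P(aggressive) ≈ 0.2601, P(balanced) ≈ 0.1088, P(conservative) ≈ 0.6311
After 'fold-or-call': normaliser = 0.15·0.2601 + 0.2·0.1088 + 0.45·0.6311; P(aggressive) ≈ 0.1132, P(balanced) ≈ 0.0631, P(conservative) ≈ 0.8237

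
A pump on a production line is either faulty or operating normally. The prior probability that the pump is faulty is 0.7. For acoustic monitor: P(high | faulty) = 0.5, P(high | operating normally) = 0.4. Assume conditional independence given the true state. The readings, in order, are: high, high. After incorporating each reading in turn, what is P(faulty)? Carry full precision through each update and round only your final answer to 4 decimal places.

After 'high': P(faulty) = 0.5·0.7000 / (0.5·0.7000 + 0.4·0.3000) ≈ 0.7447
After 'high': P(faulty) = 0.5·0.7447 / (0.5·0.7447 + 0.4·0.2553) ≈ 0.7848

0.7848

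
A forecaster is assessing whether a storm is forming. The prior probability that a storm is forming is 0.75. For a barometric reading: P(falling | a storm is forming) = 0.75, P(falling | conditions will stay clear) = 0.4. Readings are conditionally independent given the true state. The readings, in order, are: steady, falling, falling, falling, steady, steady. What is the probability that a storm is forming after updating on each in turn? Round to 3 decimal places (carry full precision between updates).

0.589

After 'steady': P(storm) = 0.25·0.7500 / (0.25·0.7500 + 0.6·0.2500) ≈ 0.5556
After 'falling': P(storm) = 0.75·0.5556 / (0.75·0.5556 + 0.4·0.4444) ≈ 0.7009
After 'falling': P(storm) = 0.75·0.7009 / (0.75·0.7009 + 0.4·0.2991) ≈ 0.8146
After 'falling': P(storm) = 0.75·0.8146 / (0.75·0.8146 + 0.4·0.1854) ≈ 0.8918
After 'steady': P(storm) = 0.25·0.8918 / (0.25·0.8918 + 0.6·0.1082) ≈ 0.7744
After 'steady': P(storm) = 0.25·0.7744 / (0.25·0.7744 + 0.6·0.2256) ≈ 0.5886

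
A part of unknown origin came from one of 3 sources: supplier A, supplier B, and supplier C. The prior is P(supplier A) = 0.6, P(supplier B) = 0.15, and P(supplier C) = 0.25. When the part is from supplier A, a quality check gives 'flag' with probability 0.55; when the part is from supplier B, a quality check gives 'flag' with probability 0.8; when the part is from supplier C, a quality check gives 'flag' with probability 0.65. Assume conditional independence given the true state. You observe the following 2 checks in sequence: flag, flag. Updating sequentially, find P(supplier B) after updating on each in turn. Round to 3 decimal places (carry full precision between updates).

0.251

After 'flag': normaliser = 0.55·0.6000 + 0.8·0.1500 + 0.65·0.2500; P(supplier A) ≈ 0.5388, P(supplier B) ≈ 0.1959, P(supplier C) ≈ 0.2653
After 'flag': normaliser = 0.55·0.5388 + 0.8·0.1959 + 0.65·0.2653; P(supplier A) ≈ 0.4737, P(supplier B) ≈ 0.2506, P(supplier C) ≈ 0.2757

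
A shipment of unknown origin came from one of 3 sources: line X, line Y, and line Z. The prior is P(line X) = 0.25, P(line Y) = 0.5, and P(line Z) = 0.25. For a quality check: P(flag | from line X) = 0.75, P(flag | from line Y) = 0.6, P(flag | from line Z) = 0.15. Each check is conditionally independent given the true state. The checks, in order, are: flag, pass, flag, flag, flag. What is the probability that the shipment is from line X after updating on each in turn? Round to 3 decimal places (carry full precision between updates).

0.432

After 'flag': normaliser = 0.75·0.2500 + 0.6·0.5000 + 0.15·0.2500; P(line X) ≈ 0.3571, P(line Y) ≈ 0.5714, P(line Z) ≈ 0.0714
After 'pass': normaliser = 0.25·0.3571 + 0.4·0.5714 + 0.85·0.0714; P(line X) ≈ 0.2358, P(line Y) ≈ 0.6038, P(line Z) ≈ 0.1604
After 'flag': normaliser = 0.75·0.2358 + 0.6·0.6038 + 0.15·0.1604; P(line X) ≈ 0.3141, P(line Y) ≈ 0.6432, P(line Z) ≈ 0.0427
After 'flag': normaliser = 0.75·0.3141 + 0.6·0.6432 + 0.15·0.0427; P(line X) ≈ 0.3752, P(line Y) ≈ 0.6146, P(line Z) ≈ 0.0102
After 'flag': normaliser = 0.75·0.3752 + 0.6·0.6146 + 0.15·0.0102; P(line X) ≈ 0.4317, P(line Y) ≈ 0.5659, P(line Z) ≈ 0.0023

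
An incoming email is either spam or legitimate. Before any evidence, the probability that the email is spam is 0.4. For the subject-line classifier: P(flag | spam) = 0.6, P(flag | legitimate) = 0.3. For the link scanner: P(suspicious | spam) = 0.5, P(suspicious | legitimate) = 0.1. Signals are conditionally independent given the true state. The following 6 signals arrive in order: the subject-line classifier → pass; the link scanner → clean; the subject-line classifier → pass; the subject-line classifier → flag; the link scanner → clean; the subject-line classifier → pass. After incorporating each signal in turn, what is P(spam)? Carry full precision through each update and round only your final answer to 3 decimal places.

0.071

After the subject-line classifier='pass': P(spam) = 0.4·0.4000 / (0.4·0.4000 + 0.7·0.6000) ≈ 0.2759
After the link scanner='clean': P(spam) = 0.5·0.2759 / (0.5·0.2759 + 0.9·0.7241) ≈ 0.1747
After the subject-line classifier='pass': P(spam) = 0.4·0.1747 / (0.4·0.1747 + 0.7·0.8253) ≈ 0.1079
After the subject-line classifier='flag': P(spam) = 0.6·0.1079 / (0.6·0.1079 + 0.3·0.8921) ≈ 0.1948
After the link scanner='clean': P(spam) = 0.5·0.1948 / (0.5·0.1948 + 0.9·0.8052) ≈ 0.1185
After the subject-line classifier='pass': P(spam) = 0.4·0.1185 / (0.4·0.1185 + 0.7·0.8815) ≈ 0.0713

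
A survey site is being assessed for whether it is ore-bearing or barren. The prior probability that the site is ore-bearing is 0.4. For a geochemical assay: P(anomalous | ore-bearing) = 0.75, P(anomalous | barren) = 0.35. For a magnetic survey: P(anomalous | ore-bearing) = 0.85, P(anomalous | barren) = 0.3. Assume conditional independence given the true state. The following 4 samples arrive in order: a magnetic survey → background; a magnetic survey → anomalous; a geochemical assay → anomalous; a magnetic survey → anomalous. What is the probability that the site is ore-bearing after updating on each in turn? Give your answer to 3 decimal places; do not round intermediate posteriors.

0.711

Each posterior becomes the prior for the next update.
After a magnetic survey='background': P(ore) = 0.15·0.4000 / (0.15·0.4000 + 0.7·0.6000) ≈ 0.1250
After a magnetic survey='anomalous': P(ore) = 0.85·0.1250 / (0.85·0.1250 + 0.3·0.8750) ≈ 0.2881
After a geochemical assay='anomalous': P(ore) = 0.75·0.2881 / (0.75·0.2881 + 0.35·0.7119) ≈ 0.4645
After a magnetic survey='anomalous': P(ore) = 0.85·0.4645 / (0.85·0.4645 + 0.3·0.5355) ≈ 0.7108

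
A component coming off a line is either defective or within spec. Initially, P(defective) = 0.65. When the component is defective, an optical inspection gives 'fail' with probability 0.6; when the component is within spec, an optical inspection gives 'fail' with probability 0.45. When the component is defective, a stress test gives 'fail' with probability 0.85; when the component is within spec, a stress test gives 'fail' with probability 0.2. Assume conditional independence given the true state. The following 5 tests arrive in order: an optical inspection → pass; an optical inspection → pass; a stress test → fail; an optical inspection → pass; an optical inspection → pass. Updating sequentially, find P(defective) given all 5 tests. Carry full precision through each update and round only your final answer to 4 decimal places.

After an optical inspection='pass': P(defective) = 0.4·0.6500 / (0.4·0.6500 + 0.55·0.3500) ≈ 0.5746
After an optical inspection='pass': P(defective) = 0.4·0.5746 / (0.4·0.5746 + 0.55·0.4254) ≈ 0.4955
After a stress test='fail': P(defective) = 0.85·0.4955 / (0.85·0.4955 + 0.2·0.5045) ≈ 0.8068
After an optical inspection='pass': P(defective) = 0.4·0.8068 / (0.4·0.8068 + 0.55·0.1932) ≈ 0.7522
After an optical inspection='pass': P(defective) = 0.4·0.7522 / (0.4·0.7522 + 0.55·0.2478) ≈ 0.6883

0.6883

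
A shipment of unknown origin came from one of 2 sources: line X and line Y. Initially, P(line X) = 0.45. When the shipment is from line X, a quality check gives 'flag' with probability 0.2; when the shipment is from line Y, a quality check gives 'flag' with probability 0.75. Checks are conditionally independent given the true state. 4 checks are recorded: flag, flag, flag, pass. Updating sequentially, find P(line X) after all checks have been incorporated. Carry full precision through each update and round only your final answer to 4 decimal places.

Apply Bayes' rule sequentially, carrying P(line X) forward.
After 'flag': P(line X) = 0.2·0.4500 / (0.2·0.4500 + 0.75·0.5500) ≈ 0.1791
After 'flag': P(line X) = 0.2·0.1791 / (0.2·0.1791 + 0.75·0.8209) ≈ 0.0550
After 'flag': P(line X) = 0.2·0.0550 / (0.2·0.0550 + 0.75·0.9450) ≈ 0.0153
After 'pass': P(line X) = 0.8·0.0153 / (0.8·0.0153 + 0.25·0.9847) ≈ 0.0473

0.0473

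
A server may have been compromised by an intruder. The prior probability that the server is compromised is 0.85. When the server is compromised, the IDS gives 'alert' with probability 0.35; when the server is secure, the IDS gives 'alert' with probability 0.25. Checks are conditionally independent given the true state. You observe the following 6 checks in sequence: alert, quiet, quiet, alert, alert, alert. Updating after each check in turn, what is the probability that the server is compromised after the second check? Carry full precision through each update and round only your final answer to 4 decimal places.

0.8730

After 'alert': P(compromised) = 0.35·0.8500 / (0.35·0.8500 + 0.25·0.1500) ≈ 0.8881
After 'quiet': P(compromised) = 0.65·0.8881 / (0.65·0.8881 + 0.75·0.1119) ≈ 0.8730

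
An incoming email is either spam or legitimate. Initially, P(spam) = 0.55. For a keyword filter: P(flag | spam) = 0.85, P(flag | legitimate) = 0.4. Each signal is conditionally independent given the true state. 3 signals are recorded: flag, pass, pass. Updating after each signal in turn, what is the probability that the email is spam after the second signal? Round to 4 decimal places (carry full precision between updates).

Each posterior becomes the prior for the next update.
After 'flag': P(spam) = 0.85·0.5500 / (0.85·0.5500 + 0.4·0.4500) ≈ 0.7220
After 'pass': P(spam) = 0.15·0.7220 / (0.15·0.7220 + 0.6·0.2780) ≈ 0.3937

0.3937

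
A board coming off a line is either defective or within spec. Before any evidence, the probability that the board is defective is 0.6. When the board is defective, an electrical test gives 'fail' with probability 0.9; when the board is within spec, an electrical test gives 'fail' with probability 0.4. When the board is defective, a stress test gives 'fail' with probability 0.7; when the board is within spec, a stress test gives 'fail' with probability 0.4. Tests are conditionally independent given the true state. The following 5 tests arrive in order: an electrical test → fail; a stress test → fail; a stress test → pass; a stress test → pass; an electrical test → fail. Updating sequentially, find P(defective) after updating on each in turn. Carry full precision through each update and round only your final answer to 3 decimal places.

0.769

Each posterior becomes the prior for the next update.
After an electrical test='fail': P(defective) = 0.9·0.6000 / (0.9·0.6000 + 0.4·0.4000) ≈ 0.7714
After a stress test='fail': P(defective) = 0.7·0.7714 / (0.7·0.7714 + 0.4·0.2286) ≈ 0.8552
After a stress test='pass': P(defective) = 0.3·0.8552 / (0.3·0.8552 + 0.6·0.1448) ≈ 0.7470
After a stress test='pass': P(defective) = 0.3·0.7470 / (0.3·0.7470 + 0.6·0.2530) ≈ 0.5962
After an electrical test='fail': P(defective) = 0.9·0.5962 / (0.9·0.5962 + 0.4·0.4038) ≈ 0.7686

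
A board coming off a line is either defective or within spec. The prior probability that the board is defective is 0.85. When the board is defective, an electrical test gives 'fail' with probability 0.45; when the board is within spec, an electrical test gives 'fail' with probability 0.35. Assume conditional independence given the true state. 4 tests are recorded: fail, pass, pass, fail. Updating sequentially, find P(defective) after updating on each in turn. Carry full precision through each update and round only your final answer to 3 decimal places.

Apply Bayes' rule sequentially, carrying P(defective) forward.
After 'fail': P(defective) = 0.45·0.8500 / (0.45·0.8500 + 0.35·0.1500) ≈ 0.8793
After 'pass': P(defective) = 0.55·0.8793 / (0.55·0.8793 + 0.65·0.1207) ≈ 0.8604
After 'pass': P(defective) = 0.55·0.8604 / (0.55·0.8604 + 0.65·0.1396) ≈ 0.8391
After 'fail': P(defective) = 0.45·0.8391 / (0.45·0.8391 + 0.35·0.1609) ≈ 0.8702

0.870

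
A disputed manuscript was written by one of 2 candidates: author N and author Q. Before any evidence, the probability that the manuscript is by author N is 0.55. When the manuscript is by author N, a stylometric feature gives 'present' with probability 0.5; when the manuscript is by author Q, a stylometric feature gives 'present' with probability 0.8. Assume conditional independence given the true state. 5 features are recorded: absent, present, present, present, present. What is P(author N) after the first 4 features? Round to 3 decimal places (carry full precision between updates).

Each posterior becomes the prior for the next update.
After 'absent': P(author N) = 0.5·0.5500 / (0.5·0.5500 + 0.2·0.4500) ≈ 0.7534
After 'present': P(author N) = 0.5·0.7534 / (0.5·0.7534 + 0.8·0.2466) ≈ 0.6563
After 'present': P(author N) = 0.5·0.6563 / (0.5·0.6563 + 0.8·0.3437) ≈ 0.5441
After 'present': P(author N) = 0.5·0.5441 / (0.5·0.5441 + 0.8·0.4559) ≈ 0.4273

0.427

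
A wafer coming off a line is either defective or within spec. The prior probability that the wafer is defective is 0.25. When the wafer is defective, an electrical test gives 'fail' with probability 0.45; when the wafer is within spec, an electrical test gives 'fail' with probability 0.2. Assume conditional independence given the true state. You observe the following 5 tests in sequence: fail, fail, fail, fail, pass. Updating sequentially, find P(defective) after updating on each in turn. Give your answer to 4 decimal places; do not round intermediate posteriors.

After 'fail': P(defective) = 0.45·0.2500 / (0.45·0.2500 + 0.2·0.7500) ≈ 0.4286
After 'fail': P(defective) = 0.45·0.4286 / (0.45·0.4286 + 0.2·0.5714) ≈ 0.6279
After 'fail': P(defective) = 0.45·0.6279 / (0.45·0.6279 + 0.2·0.3721) ≈ 0.7915
After 'fail': P(defective) = 0.45·0.7915 / (0.45·0.7915 + 0.2·0.2085) ≈ 0.8952
After 'pass': P(defective) = 0.55·0.8952 / (0.55·0.8952 + 0.8·0.1048) ≈ 0.8545

0.8545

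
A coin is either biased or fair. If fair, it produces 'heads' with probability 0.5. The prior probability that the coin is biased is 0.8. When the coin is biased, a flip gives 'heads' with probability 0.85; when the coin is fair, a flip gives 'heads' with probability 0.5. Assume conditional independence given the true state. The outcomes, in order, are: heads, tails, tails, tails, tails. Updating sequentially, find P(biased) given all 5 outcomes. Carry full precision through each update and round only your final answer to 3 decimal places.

After 'heads': P(biased) = 0.85·0.8000 / (0.85·0.8000 + 0.5·0.2000) ≈ 0.8718
After 'tails': P(biased) = 0.15·0.8718 / (0.15·0.8718 + 0.5·0.1282) ≈ 0.6711
After 'tails': P(biased) = 0.15·0.6711 / (0.15·0.6711 + 0.5·0.3289) ≈ 0.3797
After 'tails': P(biased) = 0.15·0.3797 / (0.15·0.3797 + 0.5·0.6203) ≈ 0.1551
After 'tails': P(biased) = 0.15·0.1551 / (0.15·0.1551 + 0.5·0.8449) ≈ 0.0522

0.052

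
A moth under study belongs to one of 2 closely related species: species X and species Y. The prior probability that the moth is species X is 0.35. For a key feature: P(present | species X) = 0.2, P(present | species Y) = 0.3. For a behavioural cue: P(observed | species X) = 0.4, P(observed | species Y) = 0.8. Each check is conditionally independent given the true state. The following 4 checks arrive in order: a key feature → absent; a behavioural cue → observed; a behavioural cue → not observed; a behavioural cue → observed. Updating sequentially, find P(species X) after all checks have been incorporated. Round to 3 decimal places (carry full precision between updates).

After a key feature='absent': P(species X) = 0.8·0.3500 / (0.8·0.3500 + 0.7·0.6500) ≈ 0.3810
After a behavioural cue='observed': P(species X) = 0.4·0.3810 / (0.4·0.3810 + 0.8·0.6190) ≈ 0.2353
After a behavioural cue='not observed': P(species X) = 0.6·0.2353 / (0.6·0.2353 + 0.2·0.7647) ≈ 0.4800
After a behavioural cue='observed': P(species X) = 0.4·0.4800 / (0.4·0.4800 + 0.8·0.5200) ≈ 0.3158

0.316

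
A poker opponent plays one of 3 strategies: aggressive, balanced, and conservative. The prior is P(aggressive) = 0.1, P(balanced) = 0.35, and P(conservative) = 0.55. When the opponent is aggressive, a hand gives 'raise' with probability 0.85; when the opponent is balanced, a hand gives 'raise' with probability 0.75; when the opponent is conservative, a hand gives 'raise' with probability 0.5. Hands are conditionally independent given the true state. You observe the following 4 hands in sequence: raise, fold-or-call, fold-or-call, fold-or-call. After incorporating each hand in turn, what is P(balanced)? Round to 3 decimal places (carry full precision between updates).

Each posterior becomes the prior for the next update.
After 'raise': normaliser = 0.85·0.1000 + 0.75·0.3500 + 0.5·0.5500; P(aggressive) ≈ 0.1365, P(balanced) ≈ 0.4217, P(conservative) ≈ 0.4418
After 'fold-or-call': normaliser = 0.15·0.1365 + 0.25·0.4217 + 0.5·0.4418; P(aggressive) ≈ 0.0591, P(balanced) ≈ 0.3040, P(conservative) ≈ 0.6369
After 'fold-or-call': normaliser = 0.15·0.0591 + 0.25·0.3040 + 0.5·0.6369; P(aggressive) ≈ 0.0220, P(balanced) ≈ 0.1884, P(conservative) ≈ 0.7896
After 'fold-or-call': normaliser = 0.15·0.0220 + 0.25·0.1884 + 0.5·0.7896; P(aggressive) ≈ 0.0074, P(balanced) ≈ 0.1058, P(conservative) ≈ 0.8868

0.106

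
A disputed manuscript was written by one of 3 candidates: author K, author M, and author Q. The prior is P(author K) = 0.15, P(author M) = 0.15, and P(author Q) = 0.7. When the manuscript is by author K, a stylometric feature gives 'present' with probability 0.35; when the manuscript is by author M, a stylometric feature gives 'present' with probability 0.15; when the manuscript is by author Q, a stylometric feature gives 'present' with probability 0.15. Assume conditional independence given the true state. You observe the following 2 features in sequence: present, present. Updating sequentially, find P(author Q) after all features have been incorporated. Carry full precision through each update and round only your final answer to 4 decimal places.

After 'present': normaliser = 0.35·0.1500 + 0.15·0.1500 + 0.15·0.7000; P(author K) ≈ 0.2917, P(author M) ≈ 0.1250, P(author Q) ≈ 0.5833
After 'present': normaliser = 0.35·0.2917 + 0.15·0.1250 + 0.15·0.5833; P(author K) ≈ 0.4900, P(author M) ≈ 0.0900, P(author Q) ≈ 0.4200

0.4200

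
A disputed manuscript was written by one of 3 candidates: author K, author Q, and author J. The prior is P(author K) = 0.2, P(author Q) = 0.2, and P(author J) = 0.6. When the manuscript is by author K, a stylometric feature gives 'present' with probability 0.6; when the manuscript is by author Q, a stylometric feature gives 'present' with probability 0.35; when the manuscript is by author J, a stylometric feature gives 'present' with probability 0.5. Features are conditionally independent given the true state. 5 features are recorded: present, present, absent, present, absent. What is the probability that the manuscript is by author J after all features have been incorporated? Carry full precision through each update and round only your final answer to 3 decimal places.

After 'present': normaliser = 0.6·0.2000 + 0.35·0.2000 + 0.5·0.6000; P(author K) ≈ 0.2449, P(author Q) ≈ 0.1429, P(author J) ≈ 0.6122
After 'present': normaliser = 0.6·0.2449 + 0.35·0.1429 + 0.5·0.6122; P(author K) ≈ 0.2921, P(author Q) ≈ 0.0994, P(author J) ≈ 0.6085
After 'absent': normaliser = 0.4·0.2921 + 0.65·0.0994 + 0.5·0.6085; P(author K) ≈ 0.2406, P(author Q) ≈ 0.1330, P(author J) ≈ 0.6264
After 'present': normaliser = 0.6·0.2406 + 0.35·0.1330 + 0.5·0.6264; P(author K) ≈ 0.2863, P(author Q) ≈ 0.0924, P(author J) ≈ 0.6213
After 'absent': normaliser = 0.4·0.2863 + 0.65·0.0924 + 0.5·0.6213; P(author K) ≈ 0.2360, P(author Q) ≈ 0.1237, P(author J) ≈ 0.6403

0.640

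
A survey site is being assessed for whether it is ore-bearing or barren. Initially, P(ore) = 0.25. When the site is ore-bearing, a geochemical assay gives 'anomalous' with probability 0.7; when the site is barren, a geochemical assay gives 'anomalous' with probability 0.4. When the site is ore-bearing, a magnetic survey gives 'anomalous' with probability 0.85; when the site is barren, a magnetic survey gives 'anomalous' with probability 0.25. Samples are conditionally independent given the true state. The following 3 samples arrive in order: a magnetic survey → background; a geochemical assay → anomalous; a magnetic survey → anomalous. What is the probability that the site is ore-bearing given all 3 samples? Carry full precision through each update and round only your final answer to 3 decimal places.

Each posterior becomes the prior for the next update.
After a magnetic survey='background': P(ore) = 0.15·0.2500 / (0.15·0.2500 + 0.75·0.7500) ≈ 0.0625
After a geochemical assay='anomalous': P(ore) = 0.7·0.0625 / (0.7·0.0625 + 0.4·0.9375) ≈ 0.1045
After a magnetic survey='anomalous': P(ore) = 0.85·0.1045 / (0.85·0.1045 + 0.25·0.8955) ≈ 0.2840

0.284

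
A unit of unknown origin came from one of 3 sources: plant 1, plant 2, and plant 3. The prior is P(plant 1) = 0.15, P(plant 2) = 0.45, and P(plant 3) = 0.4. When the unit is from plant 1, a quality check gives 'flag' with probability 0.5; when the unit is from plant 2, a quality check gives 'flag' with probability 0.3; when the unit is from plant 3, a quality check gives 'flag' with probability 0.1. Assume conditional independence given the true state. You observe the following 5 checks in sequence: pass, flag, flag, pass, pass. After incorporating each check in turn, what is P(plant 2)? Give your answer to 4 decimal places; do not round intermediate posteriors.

0.6463

After 'pass': normaliser = 0.5·0.1500 + 0.7·0.4500 + 0.9·0.4000; P(plant 1) ≈ 0.1000, P(plant 2) ≈ 0.4200, P(plant 3) ≈ 0.4800
After 'flag': normaliser = 0.5·0.1000 + 0.3·0.4200 + 0.1·0.4800; P(plant 1) ≈ 0.2232, P(plant 2) ≈ 0.5625, P(plant 3) ≈ 0.2143
After 'flag': normaliser = 0.5·0.2232 + 0.3·0.5625 + 0.1·0.2143; P(plant 1) ≈ 0.3698, P(plant 2) ≈ 0.5592, P(plant 3) ≈ 0.0710
After 'pass': normaliser = 0.5·0.3698 + 0.7·0.5592 + 0.9·0.0710; P(plant 1) ≈ 0.2888, P(plant 2) ≈ 0.6114, P(plant 3) ≈ 0.0998
After 'pass': normaliser = 0.5·0.2888 + 0.7·0.6114 + 0.9·0.0998; P(plant 1) ≈ 0.2181, P(plant 2) ≈ 0.6463, P(plant 3) ≈ 0.1357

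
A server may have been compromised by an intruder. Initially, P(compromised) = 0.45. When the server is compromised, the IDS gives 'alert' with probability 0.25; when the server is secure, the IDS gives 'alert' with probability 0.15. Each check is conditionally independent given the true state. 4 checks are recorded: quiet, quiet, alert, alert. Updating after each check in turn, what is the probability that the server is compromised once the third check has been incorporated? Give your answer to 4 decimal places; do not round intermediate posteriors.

After 'quiet': P(compromised) = 0.75·0.4500 / (0.75·0.4500 + 0.85·0.5500) ≈ 0.4193
After 'quiet': P(compromised) = 0.75·0.4193 / (0.75·0.4193 + 0.85·0.5807) ≈ 0.3891
After 'alert': P(compromised) = 0.25·0.3891 / (0.25·0.3891 + 0.15·0.6109) ≈ 0.5150

0.5150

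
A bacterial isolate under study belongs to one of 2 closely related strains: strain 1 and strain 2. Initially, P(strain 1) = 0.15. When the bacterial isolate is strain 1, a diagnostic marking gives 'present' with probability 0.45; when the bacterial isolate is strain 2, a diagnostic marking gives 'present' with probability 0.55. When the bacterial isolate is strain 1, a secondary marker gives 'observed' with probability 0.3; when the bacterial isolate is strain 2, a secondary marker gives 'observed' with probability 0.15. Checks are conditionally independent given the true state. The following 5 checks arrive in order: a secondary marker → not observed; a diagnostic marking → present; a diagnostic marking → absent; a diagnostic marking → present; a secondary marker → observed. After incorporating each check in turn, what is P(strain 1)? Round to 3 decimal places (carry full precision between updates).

Each posterior becomes the prior for the next update.
After a secondary marker='not observed': P(strain 1) = 0.7·0.1500 / (0.7·0.1500 + 0.85·0.8500) ≈ 0.1269
After a diagnostic marking='present': P(strain 1) = 0.45·0.1269 / (0.45·0.1269 + 0.55·0.8731) ≈ 0.1063
After a diagnostic marking='absent': P(strain 1) = 0.55·0.1063 / (0.55·0.1063 + 0.45·0.8937) ≈ 0.1269
After a diagnostic marking='present': P(strain 1) = 0.45·0.1269 / (0.45·0.1269 + 0.55·0.8731) ≈ 0.1063
After a secondary marker='observed': P(strain 1) = 0.3·0.1063 / (0.3·0.1063 + 0.15·0.8937) ≈ 0.1921

0.192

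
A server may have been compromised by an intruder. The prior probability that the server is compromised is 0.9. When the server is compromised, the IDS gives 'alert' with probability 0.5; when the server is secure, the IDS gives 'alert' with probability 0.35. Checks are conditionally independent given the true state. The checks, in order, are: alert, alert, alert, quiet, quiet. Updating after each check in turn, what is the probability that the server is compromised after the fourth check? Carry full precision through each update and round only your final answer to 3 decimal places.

0.953

After 'alert': P(compromised) = 0.5·0.9000 / (0.5·0.9000 + 0.35·0.1000) ≈ 0.9278
After 'alert': P(compromised) = 0.5·0.9278 / (0.5·0.9278 + 0.35·0.0722) ≈ 0.9484
After 'alert': P(compromised) = 0.5·0.9484 / (0.5·0.9484 + 0.35·0.0516) ≈ 0.9633
After 'quiet': P(compromised) = 0.5·0.9633 / (0.5·0.9633 + 0.65·0.0367) ≈ 0.9528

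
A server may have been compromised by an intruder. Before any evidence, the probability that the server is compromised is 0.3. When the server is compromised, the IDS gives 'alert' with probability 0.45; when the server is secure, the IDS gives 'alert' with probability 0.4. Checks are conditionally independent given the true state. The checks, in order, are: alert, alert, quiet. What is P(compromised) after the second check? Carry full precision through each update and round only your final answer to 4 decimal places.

Each posterior becomes the prior for the next update.
After 'alert': P(compromised) = 0.45·0.3000 / (0.45·0.3000 + 0.4·0.7000) ≈ 0.3253
After 'alert': P(compromised) = 0.45·0.3253 / (0.45·0.3253 + 0.4·0.6747) ≈ 0.3517

0.3517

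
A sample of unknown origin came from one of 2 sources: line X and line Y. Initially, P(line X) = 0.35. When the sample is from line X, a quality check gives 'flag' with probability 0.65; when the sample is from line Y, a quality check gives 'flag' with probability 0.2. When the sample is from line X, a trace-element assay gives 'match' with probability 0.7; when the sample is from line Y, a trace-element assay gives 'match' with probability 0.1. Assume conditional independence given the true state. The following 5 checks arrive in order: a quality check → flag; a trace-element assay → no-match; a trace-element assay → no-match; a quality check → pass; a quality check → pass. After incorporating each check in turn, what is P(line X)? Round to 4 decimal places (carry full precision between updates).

Apply Bayes' rule sequentially, carrying P(line X) forward.
After a quality check='flag': P(line X) = 0.65·0.3500 / (0.65·0.3500 + 0.2·0.6500) ≈ 0.6364
After a trace-element assay='no-match': P(line X) = 0.3·0.6364 / (0.3·0.6364 + 0.9·0.3636) ≈ 0.3684
After a trace-element assay='no-match': P(line X) = 0.3·0.3684 / (0.3·0.3684 + 0.9·0.6316) ≈ 0.1628
After a quality check='pass': P(line X) = 0.35·0.1628 / (0.35·0.1628 + 0.8·0.8372) ≈ 0.0784
After a quality check='pass': P(line X) = 0.35·0.0784 / (0.35·0.0784 + 0.8·0.9216) ≈ 0.0359

0.0359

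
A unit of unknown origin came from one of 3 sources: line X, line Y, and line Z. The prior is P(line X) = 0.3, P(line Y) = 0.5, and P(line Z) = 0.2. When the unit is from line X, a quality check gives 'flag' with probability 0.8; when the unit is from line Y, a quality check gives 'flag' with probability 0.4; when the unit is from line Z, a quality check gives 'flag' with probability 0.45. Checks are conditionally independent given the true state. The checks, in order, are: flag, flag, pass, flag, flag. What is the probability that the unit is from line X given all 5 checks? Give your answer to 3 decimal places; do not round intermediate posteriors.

0.668

After 'flag': normaliser = 0.8·0.3000 + 0.4·0.5000 + 0.45·0.2000; P(line X) ≈ 0.4528, P(line Y) ≈ 0.3774, P(line Z) ≈ 0.1698
After 'flag': normaliser = 0.8·0.4528 + 0.4·0.3774 + 0.45·0.1698; P(line X) ≈ 0.6144, P(line Y) ≈ 0.2560, P(line Z) ≈ 0.1296
After 'pass': normaliser = 0.2·0.6144 + 0.6·0.2560 + 0.55·0.1296; P(line X) ≈ 0.3533, P(line Y) ≈ 0.4417, P(line Z) ≈ 0.2050
After 'flag': normaliser = 0.8·0.3533 + 0.4·0.4417 + 0.45·0.2050; P(line X) ≈ 0.5125, P(line Y) ≈ 0.3203, P(line Z) ≈ 0.1672
After 'flag': normaliser = 0.8·0.5125 + 0.4·0.3203 + 0.45·0.1672; P(line X) ≈ 0.6684, P(line Y) ≈ 0.2089, P(line Z) ≈ 0.1227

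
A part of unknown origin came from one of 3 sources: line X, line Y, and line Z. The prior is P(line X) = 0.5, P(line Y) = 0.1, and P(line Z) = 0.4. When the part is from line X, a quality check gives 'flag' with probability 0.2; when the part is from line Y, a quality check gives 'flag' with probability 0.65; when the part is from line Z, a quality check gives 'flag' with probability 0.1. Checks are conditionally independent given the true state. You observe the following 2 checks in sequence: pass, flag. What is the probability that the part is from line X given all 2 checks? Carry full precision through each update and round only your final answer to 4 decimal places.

0.5766

Apply Bayes' rule sequentially, carrying P(line X) forward.
After 'pass': normaliser = 0.8·0.5000 + 0.35·0.1000 + 0.9·0.4000; P(line X) ≈ 0.5031, P(line Y) ≈ 0.0440, P(line Z) ≈ 0.4528
After 'flag': normaliser = 0.2·0.5031 + 0.65·0.0440 + 0.1·0.4528; P(line X) ≈ 0.5766, P(line Y) ≈ 0.1640, P(line Z) ≈ 0.2595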